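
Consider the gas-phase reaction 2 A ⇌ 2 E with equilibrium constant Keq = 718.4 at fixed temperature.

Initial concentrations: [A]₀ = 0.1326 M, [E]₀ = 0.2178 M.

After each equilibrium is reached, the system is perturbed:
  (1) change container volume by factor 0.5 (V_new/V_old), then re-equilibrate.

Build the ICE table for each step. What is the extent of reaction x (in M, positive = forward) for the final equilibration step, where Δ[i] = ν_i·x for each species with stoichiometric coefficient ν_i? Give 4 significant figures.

Q₀ = 2.698 vs Keq = 718.4 ⇒ Q<K, forward
Step 1:
                  A         E
  Initial    0.1326    0.2178
  Change      -0.12      0.12
  Equil      0.0126    0.3378
  solve Keq expr → x = 0.06; check Q = 718.4
Then change container volume by factor 0.5 (V_new/V_old).
Step 2:
                  A         E
  Initial   0.02521    0.6756
  Change          0         0
  Equil     0.02521    0.6756
  solve Keq expr → x = 0; check Q = 718.4

x = 0 M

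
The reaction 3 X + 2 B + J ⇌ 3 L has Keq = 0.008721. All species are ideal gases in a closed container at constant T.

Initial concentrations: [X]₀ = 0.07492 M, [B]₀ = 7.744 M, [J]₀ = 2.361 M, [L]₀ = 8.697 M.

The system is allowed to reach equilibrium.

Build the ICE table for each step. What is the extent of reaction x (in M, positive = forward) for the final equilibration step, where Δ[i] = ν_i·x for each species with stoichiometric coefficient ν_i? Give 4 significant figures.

Q₀ = 1.1048e+04 vs Keq = 0.008721 ⇒ Q>K, reverse
Step 1:
                    X           B           J           L
  I           0.07492       7.744       2.361       8.697
  C              3.49       2.327       1.163       -3.49
  E             3.565       10.07       3.524       5.207
  solve Keq expr → x = -1.163; check Q = 0.008721

x = -1.163 M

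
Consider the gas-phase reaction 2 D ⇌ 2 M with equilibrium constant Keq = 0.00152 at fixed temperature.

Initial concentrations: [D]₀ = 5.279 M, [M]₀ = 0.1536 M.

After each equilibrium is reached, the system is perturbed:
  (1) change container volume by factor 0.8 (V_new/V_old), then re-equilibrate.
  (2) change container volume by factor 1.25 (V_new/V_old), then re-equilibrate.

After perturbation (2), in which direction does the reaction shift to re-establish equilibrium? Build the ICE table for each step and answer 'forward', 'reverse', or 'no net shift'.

Direction: no net shift

Q₀ = 8.4660e-04 vs Keq = 0.00152 ⇒ Q<K, forward
Step 1:
                  D         M
  I           5.279    0.1536
  C        -0.05025   0.05025
  E           5.229    0.2039
  solve Keq expr → x = 0.02513; check Q = 0.00152
Then change container volume by factor 0.8 (V_new/V_old).
Step 2:
                  D         M
  I           6.536    0.2548
  C               0         0
  E           6.536    0.2548
  solve Keq expr → x = 0; check Q = 0.00152
Then change container volume by factor 1.25 (V_new/V_old).
Step 3:
                  D         M
  I           5.229    0.2039
  C               0         0
  E           5.229    0.2039
  solve Keq expr → x = 0; check Q = 0.00152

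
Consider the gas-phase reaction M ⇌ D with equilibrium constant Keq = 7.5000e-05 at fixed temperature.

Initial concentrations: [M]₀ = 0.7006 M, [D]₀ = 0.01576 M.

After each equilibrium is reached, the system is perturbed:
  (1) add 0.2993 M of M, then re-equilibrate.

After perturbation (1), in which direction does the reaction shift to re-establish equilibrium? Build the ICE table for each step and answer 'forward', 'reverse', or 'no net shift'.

Direction: forward

Q₀ = 0.0225 vs Keq = 7.5000e-05 ⇒ Q>K, reverse
Step 1:
                    M           D
  init         0.7006     0.01576
  Δ           0.01571    -0.01571
  eq           0.7163  5.3723e-05
  solve Keq expr → x = -0.01571; check Q = 7.5000e-05
Then add 0.2993 M of M.
Step 2:
                    M           D
  init          1.016  5.3723e-05
  Δ       -2.2446e-05  2.2446e-05
  eq            1.016  7.6169e-05
  solve Keq expr → x = 2.2446e-05; check Q = 7.5000e-05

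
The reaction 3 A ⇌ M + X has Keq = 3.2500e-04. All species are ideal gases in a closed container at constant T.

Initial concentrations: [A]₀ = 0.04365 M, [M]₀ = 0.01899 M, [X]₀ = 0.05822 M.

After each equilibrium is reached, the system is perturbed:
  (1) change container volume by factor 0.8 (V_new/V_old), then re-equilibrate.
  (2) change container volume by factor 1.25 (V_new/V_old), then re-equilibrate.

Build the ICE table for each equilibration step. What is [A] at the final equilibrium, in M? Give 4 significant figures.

[A]_eq = 0.1006 M

Q₀ = 13.29 vs Keq = 3.2500e-04 ⇒ Q>K, reverse
Step 1:
                   A          M          X
  I          0.04365    0.01899    0.05822
  C          0.05694   -0.01898   -0.01898
  E           0.1006 8.4313e-06    0.03924
  solve Keq expr → x = -0.01898; check Q = 3.2500e-04
Then change container volume by factor 0.8 (V_new/V_old).
Step 2:
                   A          M          X
  I           0.1257 1.0539e-05    0.04905
  C       -7.8948e-06 2.6316e-06 2.6316e-06
  E           0.1257 1.3171e-05    0.04905
  solve Keq expr → x = 2.6316e-06; check Q = 3.2500e-04
Then change container volume by factor 1.25 (V_new/V_old).
Step 3:
                   A          M          X
  I           0.1006 1.0537e-05    0.03924
  C       6.3159e-06 -2.1053e-06 -2.1053e-06
  E           0.1006 8.4313e-06    0.03924
  solve Keq expr → x = -2.1053e-06; check Q = 3.2500e-04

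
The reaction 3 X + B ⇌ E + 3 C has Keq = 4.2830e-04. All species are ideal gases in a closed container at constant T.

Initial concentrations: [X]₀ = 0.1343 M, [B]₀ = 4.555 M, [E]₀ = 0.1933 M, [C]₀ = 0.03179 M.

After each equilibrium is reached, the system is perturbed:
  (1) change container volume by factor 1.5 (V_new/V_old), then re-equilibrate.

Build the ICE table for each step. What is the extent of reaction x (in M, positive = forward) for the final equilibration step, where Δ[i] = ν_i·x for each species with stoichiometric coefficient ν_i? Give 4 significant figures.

Q₀ = 5.6284e-04 vs Keq = 4.2830e-04 ⇒ Q>K, reverse
Step 1:
                    X           B           E           C
  Initial      0.1343       4.555      0.1933     0.03179
  Change     0.002243  7.4750e-04 -7.4750e-04   -0.002243
  Equil        0.1365       4.556      0.1926     0.02955
  solve Keq expr → x = -7.4750e-04; check Q = 4.2830e-04
Then change container volume by factor 1.5 (V_new/V_old).
Step 2:
                    X           B           E           C
  Initial     0.09103       3.037      0.1284      0.0197
  Change            0           0           0           0
  Equil       0.09103       3.037      0.1284      0.0197
  solve Keq expr → x = 0; check Q = 4.2830e-04

x = 0 M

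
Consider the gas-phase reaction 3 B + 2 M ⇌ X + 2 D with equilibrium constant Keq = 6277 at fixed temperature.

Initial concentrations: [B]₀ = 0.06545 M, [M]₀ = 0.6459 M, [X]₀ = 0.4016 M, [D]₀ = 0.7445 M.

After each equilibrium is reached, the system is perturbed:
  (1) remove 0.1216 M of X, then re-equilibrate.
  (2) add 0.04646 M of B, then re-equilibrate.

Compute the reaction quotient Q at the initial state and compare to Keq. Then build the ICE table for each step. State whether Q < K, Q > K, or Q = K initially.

Q₀ = 1903 vs Keq = 6277 ⇒ Q<K, forward
Step 1:
                    B           M           X           D
  init        0.06545      0.6459      0.4016      0.7445
  Δ          -0.02008    -0.01339    0.006694     0.01339
  eq          0.04537      0.6325      0.4083      0.7579
  solve Keq expr → x = 0.006694; check Q = 6277
Then remove 0.1216 M of X.
Step 2:
                    B           M           X           D
  init        0.04537      0.6325      0.2867      0.7579
  Δ         -0.004724   -0.003149    0.001575    0.003149
  eq          0.04065      0.6294      0.2883       0.761
  solve Keq expr → x = 0.001575; check Q = 6277
Then add 0.04646 M of B.
Step 3:
                    B           M           X           D
  init        0.08711      0.6294      0.2883       0.761
  Δ           -0.0434    -0.02893     0.01447     0.02893
  eq          0.04371      0.6004      0.3027        0.79
  solve Keq expr → x = 0.01447; check Q = 6277

Q₀ = 1903; Q < K (proceeds forward)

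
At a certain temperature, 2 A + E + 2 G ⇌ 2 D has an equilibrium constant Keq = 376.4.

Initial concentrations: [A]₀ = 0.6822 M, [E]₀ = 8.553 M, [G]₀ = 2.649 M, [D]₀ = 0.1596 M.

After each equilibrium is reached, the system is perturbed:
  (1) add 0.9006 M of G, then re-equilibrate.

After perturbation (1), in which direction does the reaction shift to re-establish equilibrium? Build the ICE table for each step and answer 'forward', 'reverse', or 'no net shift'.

Q₀ = 9.1193e-04 vs Keq = 376.4 ⇒ Q<K, forward
Step 1:
                  A         E         G         D
  I          0.6822     8.553     2.649    0.1596
  C         -0.6746   -0.3373   -0.6746    0.6746
  E        0.007598     8.216     1.974    0.8342
  solve Keq expr → x = 0.3373; check Q = 376.4
Then add 0.9006 M of G.
Step 2:
                  A         E         G         D
  I        0.007598     8.216     2.875    0.8342
  C       -0.002361  -0.00118 -0.002361  0.002361
  E        0.005237     8.215     2.873    0.8366
  solve Keq expr → x = 0.00118; check Q = 376.4

Direction: forward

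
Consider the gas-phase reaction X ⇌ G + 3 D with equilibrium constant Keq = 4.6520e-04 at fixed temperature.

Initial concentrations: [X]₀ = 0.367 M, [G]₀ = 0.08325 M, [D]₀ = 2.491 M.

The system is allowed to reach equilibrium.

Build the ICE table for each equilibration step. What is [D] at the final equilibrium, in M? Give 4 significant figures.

[D]_eq = 2.241 M

Q₀ = 3.506 vs Keq = 4.6520e-04 ⇒ Q>K, reverse
Step 1:
                   X          G          D
  Initial      0.367    0.08325      2.491
  Change     0.08323   -0.08323    -0.2497
  Equil       0.4502 1.8603e-05      2.241
  solve Keq expr → x = -0.08323; check Q = 4.6520e-04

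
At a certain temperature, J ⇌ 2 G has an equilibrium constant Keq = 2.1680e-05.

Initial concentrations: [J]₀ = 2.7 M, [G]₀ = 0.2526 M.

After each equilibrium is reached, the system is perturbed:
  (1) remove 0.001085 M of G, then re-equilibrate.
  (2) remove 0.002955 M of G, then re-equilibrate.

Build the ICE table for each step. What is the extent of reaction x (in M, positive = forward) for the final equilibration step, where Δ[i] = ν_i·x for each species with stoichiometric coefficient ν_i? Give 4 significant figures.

Q₀ = 0.02363 vs Keq = 2.1680e-05 ⇒ Q>K, reverse
Step 1:
                  J         G
  Initial       2.7    0.2526
  Change     0.1224   -0.2448
  Equil       2.822  0.007822
  solve Keq expr → x = -0.1224; check Q = 2.1680e-05
Then remove 0.001085 M of G.
Step 2:
                  J         G
  Initial     2.822  0.006737
  Change  -5.4212e-04  0.001084
  Equil       2.822  0.007822
  solve Keq expr → x = 5.4212e-04; check Q = 2.1680e-05
Then remove 0.002955 M of G.
Step 3:
                  J         G
  Initial     2.822  0.004867
  Change  -0.001476  0.002953
  Equil        2.82   0.00782
  solve Keq expr → x = 0.001476; check Q = 2.1680e-05

x = 0.001476 M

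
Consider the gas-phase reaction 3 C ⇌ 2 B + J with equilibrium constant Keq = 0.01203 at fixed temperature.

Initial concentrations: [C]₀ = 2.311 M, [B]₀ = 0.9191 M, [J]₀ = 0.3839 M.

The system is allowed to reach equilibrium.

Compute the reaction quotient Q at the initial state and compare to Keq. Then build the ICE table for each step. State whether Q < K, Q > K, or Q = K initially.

Q₀ = 0.02628 vs Keq = 0.01203 ⇒ Q>K, reverse
Step 1:
                    C           B           J
  init          2.311      0.9191      0.3839
  Δ            0.2071     -0.1381    -0.06903
  eq            2.518       0.781      0.3149
  solve Keq expr → x = -0.06903; check Q = 0.01203

Q₀ = 0.02628; Q > K (proceeds reverse)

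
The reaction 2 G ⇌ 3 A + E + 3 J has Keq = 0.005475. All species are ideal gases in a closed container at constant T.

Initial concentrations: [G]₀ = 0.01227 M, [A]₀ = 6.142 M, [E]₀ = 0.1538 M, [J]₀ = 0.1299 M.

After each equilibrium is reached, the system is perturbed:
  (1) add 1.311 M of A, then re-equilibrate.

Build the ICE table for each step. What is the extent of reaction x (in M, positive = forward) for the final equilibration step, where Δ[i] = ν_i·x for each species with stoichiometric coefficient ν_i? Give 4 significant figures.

x = -6.8376e-04 M

Q₀ = 518.8 vs Keq = 0.005475 ⇒ Q>K, reverse
Step 1:
                    G           A           E           J
  Initial     0.01227       6.142      0.1538      0.1299
  Change      0.07849     -0.1177    -0.03924     -0.1177
  Equil       0.09076       6.024      0.1146     0.01217
  solve Keq expr → x = -0.03924; check Q = 0.005475
Then add 1.311 M of A.
Step 2:
                    G           A           E           J
  Initial     0.09076       7.335      0.1146     0.01217
  Change     0.001368   -0.002051 -6.8376e-04   -0.002051
  Equil       0.09213       7.333      0.1139     0.01011
  solve Keq expr → x = -6.8376e-04; check Q = 0.005475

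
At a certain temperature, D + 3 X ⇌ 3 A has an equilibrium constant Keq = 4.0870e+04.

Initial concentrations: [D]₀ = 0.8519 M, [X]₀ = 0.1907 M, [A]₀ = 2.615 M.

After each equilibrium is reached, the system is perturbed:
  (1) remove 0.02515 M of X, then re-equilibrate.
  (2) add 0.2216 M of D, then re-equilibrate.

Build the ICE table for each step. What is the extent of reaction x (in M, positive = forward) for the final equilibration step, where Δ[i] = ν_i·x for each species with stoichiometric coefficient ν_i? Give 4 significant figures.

x = 0.002048 M

Q₀ = 3027 vs Keq = 4.0870e+04 ⇒ Q<K, forward
Step 1:
                    D           X           A
  init         0.8519      0.1907       2.615
  Δ          -0.03539     -0.1062      0.1062
  eq           0.8165     0.08452       2.721
  solve Keq expr → x = 0.03539; check Q = 4.0870e+04
Then remove 0.02515 M of X.
Step 2:
                    D           X           A
  init         0.8165     0.05937       2.721
  Δ          0.008042     0.02413    -0.02413
  eq           0.8245      0.0835       2.697
  solve Keq expr → x = -0.008042; check Q = 4.0870e+04
Then add 0.2216 M of D.
Step 3:
                    D           X           A
  init          1.046      0.0835       2.697
  Δ         -0.002048   -0.006143    0.006143
  eq            1.044     0.07736       2.703
  solve Keq expr → x = 0.002048; check Q = 4.0870e+04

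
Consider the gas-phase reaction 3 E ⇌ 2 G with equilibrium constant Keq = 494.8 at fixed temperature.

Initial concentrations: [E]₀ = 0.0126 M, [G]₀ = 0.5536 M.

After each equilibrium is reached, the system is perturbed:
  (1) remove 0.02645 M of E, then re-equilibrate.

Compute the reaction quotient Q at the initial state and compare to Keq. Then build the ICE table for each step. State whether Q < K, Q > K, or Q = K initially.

Q₀ = 1.5321e+05 vs Keq = 494.8 ⇒ Q>K, reverse
Step 1:
                  E         G
  I          0.0126    0.5536
  C         0.06793  -0.04529
  E         0.08053    0.5083
  solve Keq expr → x = -0.02264; check Q = 494.8
Then remove 0.02645 M of E.
Step 2:
                  E         G
  I         0.05408    0.5083
  C          0.0247  -0.01647
  E         0.07878    0.4918
  solve Keq expr → x = -0.008234; check Q = 494.8

Q₀ = 1.5321e+05; Q > K (proceeds reverse)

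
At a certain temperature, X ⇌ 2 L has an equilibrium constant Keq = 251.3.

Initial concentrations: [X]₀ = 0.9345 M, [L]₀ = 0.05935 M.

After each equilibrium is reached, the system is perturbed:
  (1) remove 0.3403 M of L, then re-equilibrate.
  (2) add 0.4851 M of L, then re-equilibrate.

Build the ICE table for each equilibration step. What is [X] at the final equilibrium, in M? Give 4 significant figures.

[X]_eq = 0.01656 M

Q₀ = 0.003769 vs Keq = 251.3 ⇒ Q<K, forward
Step 1:
                    X           L
  init         0.9345     0.05935
  Δ           -0.9201        1.84
  eq          0.01436         1.9
  solve Keq expr → x = 0.9201; check Q = 251.3
Then remove 0.3403 M of L.
Step 2:
                    X           L
  init        0.01436       1.559
  Δ          -0.00457     0.00914
  eq         0.009789       1.568
  solve Keq expr → x = 0.00457; check Q = 251.3
Then add 0.4851 M of L.
Step 3:
                    X           L
  init       0.009789       2.054
  Δ          0.006771    -0.01354
  eq          0.01656        2.04
  solve Keq expr → x = -0.006771; check Q = 251.3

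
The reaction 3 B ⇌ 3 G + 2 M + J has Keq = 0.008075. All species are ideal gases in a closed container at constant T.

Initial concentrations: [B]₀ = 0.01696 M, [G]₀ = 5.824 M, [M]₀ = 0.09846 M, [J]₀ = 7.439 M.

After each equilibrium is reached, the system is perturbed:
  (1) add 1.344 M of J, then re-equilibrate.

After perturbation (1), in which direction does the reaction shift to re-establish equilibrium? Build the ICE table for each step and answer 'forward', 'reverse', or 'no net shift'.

Direction: reverse

Q₀ = 2.9203e+06 vs Keq = 0.008075 ⇒ Q>K, reverse
Step 1:
                   B          G          M          J
  init       0.01696      5.824    0.09846      7.439
  Δ           0.1474    -0.1474    -0.0983   -0.04915
  eq          0.1644      5.677 1.6293e-04       7.39
  solve Keq expr → x = -0.04915; check Q = 0.008075
Then add 1.344 M of J.
Step 2:
                   B          G          M          J
  init        0.1644      5.677 1.6293e-04      8.734
  Δ       1.9548e-05 -1.9548e-05 -1.3032e-05 -6.5160e-06
  eq          0.1644      5.677 1.4990e-04      8.734
  solve Keq expr → x = -6.5160e-06; check Q = 0.008075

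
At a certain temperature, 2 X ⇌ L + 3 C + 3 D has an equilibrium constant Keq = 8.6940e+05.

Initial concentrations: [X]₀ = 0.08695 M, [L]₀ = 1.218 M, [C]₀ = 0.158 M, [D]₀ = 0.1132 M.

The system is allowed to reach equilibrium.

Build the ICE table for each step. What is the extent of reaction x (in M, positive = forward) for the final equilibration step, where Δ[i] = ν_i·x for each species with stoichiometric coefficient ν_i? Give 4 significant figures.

x = 0.04346 M

Q₀ = 9.2176e-04 vs Keq = 8.6940e+05 ⇒ Q<K, forward
Step 1:
                   X          L          C          D
  I          0.08695      1.218      0.158     0.1132
  C         -0.08693    0.04346     0.1304     0.1304
  E       2.2428e-05      1.261     0.2884     0.2436
  solve Keq expr → x = 0.04346; check Q = 8.6940e+05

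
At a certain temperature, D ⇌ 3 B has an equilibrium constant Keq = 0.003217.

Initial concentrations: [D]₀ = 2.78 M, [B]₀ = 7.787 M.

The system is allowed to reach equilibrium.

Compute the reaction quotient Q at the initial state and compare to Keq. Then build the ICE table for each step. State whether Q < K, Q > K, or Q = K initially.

Q₀ = 169.9 vs Keq = 0.003217 ⇒ Q>K, reverse
Step 1:
                  D         B
  Initial      2.78     7.787
  Change       2.51     -7.53
  Equil        5.29    0.2572
  solve Keq expr → x = -2.51; check Q = 0.003217

Q₀ = 169.9; Q > K (proceeds reverse)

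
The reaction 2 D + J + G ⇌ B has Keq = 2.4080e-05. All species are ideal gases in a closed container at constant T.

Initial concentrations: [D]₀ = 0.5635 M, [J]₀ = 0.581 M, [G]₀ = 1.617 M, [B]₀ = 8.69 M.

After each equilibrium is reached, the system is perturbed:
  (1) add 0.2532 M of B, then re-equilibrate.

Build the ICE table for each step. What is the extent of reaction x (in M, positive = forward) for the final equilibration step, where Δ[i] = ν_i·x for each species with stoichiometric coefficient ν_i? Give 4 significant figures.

Q₀ = 29.13 vs Keq = 2.4080e-05 ⇒ Q>K, reverse
Step 1:
                    D           J           G           B
  I            0.5635       0.581       1.617        8.69
  C             16.23       8.115       8.115      -8.115
  E             16.79       8.696       9.732      0.5748
  solve Keq expr → x = -8.115; check Q = 2.4080e-05
Then add 0.2532 M of B.
Step 2:
                    D           J           G           B
  I             16.79       8.696       9.732       0.828
  C            0.3984      0.1992      0.1992     -0.1992
  E             17.19       8.895       9.931      0.6288
  solve Keq expr → x = -0.1992; check Q = 2.4080e-05

x = -0.1992 M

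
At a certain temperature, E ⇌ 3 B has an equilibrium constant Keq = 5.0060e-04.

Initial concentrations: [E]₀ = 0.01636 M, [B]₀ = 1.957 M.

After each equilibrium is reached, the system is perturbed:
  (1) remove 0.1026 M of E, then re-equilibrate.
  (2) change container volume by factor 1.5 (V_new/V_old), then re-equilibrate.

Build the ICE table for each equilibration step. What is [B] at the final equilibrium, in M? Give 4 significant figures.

[B]_eq = 0.05641 M

Q₀ = 458.1 vs Keq = 5.0060e-04 ⇒ Q>K, reverse
Step 1:
                   E          B
  init       0.01636      1.957
  Δ           0.6295     -1.888
  eq          0.6458    0.06863
  solve Keq expr → x = -0.6295; check Q = 5.0060e-04
Then remove 0.1026 M of E.
Step 2:
                   E          B
  init        0.5432    0.06863
  Δ         0.001265  -0.003796
  eq          0.5445    0.06484
  solve Keq expr → x = -0.001265; check Q = 5.0060e-04
Then change container volume by factor 1.5 (V_new/V_old).
Step 3:
                   E          B
  init         0.363    0.04322
  Δ        -0.004395    0.01319
  eq          0.3586    0.05641
  solve Keq expr → x = 0.004395; check Q = 5.0060e-04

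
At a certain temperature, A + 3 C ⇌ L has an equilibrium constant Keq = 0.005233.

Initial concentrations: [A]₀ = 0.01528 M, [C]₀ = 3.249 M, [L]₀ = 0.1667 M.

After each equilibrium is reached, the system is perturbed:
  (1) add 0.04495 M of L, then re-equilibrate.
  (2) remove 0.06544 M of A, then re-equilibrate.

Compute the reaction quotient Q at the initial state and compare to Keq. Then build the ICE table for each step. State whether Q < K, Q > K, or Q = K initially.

Q₀ = 0.3181 vs Keq = 0.005233 ⇒ Q>K, reverse
Step 1:
                  A         C         L
  I         0.01528     3.249    0.1667
  C            0.13    0.3901     -0.13
  E          0.1453     3.639   0.03665
  solve Keq expr → x = -0.13; check Q = 0.005233
Then add 0.04495 M of L.
Step 2:
                  A         C         L
  I          0.1453     3.639    0.0816
  C          0.0329   0.09869   -0.0329
  E          0.1782     3.738   0.04871
  solve Keq expr → x = -0.0329; check Q = 0.005233
Then remove 0.06544 M of A.
Step 3:
                  A         C         L
  I          0.1128     3.738   0.04871
  C         0.01318   0.03953  -0.01318
  E           0.126     3.777   0.03553
  solve Keq expr → x = -0.01318; check Q = 0.005233

Q₀ = 0.3181; Q > K (proceeds reverse)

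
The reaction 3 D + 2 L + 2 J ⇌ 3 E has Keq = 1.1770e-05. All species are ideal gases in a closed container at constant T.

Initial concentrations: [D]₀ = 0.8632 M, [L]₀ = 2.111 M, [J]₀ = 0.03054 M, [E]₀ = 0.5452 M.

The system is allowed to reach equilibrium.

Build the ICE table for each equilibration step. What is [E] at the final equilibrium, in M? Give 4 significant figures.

Q₀ = 60.62 vs Keq = 1.1770e-05 ⇒ Q>K, reverse
Step 1:
                    D           L           J           E
  I            0.8632       2.111     0.03054      0.5452
  C            0.5156      0.3437      0.3437     -0.5156
  E             1.379       2.455      0.3742     0.02964
  solve Keq expr → x = -0.1719; check Q = 1.1770e-05

[E]_eq = 0.02964 M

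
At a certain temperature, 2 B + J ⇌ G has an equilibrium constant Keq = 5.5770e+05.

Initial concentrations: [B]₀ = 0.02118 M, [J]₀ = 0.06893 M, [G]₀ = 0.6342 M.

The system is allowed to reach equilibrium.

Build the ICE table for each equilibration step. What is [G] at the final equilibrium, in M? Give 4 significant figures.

[G]_eq = 0.6426 M

Q₀ = 2.0510e+04 vs Keq = 5.5770e+05 ⇒ Q<K, forward
Step 1:
                    B           J           G
  I           0.02118     0.06893      0.6342
  C          -0.01682   -0.008408    0.008408
  E          0.004363     0.06052      0.6426
  solve Keq expr → x = 0.008408; check Q = 5.5770e+05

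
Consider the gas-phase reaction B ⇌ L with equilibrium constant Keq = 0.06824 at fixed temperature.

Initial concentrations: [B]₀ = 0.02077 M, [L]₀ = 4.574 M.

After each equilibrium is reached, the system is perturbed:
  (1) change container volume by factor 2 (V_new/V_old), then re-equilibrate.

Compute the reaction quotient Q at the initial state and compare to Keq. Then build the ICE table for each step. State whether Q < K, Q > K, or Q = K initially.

Q₀ = 220.2; Q > K (proceeds reverse)

Q₀ = 220.2 vs Keq = 0.06824 ⇒ Q>K, reverse
Step 1:
                  B         L
  init      0.02077     4.574
  Δ            4.28     -4.28
  eq          4.301    0.2935
  solve Keq expr → x = -4.28; check Q = 0.06824
Then change container volume by factor 2 (V_new/V_old).
Step 2:
                  B         L
  init        2.151    0.1468
  Δ               0         0
  eq          2.151    0.1468
  solve Keq expr → x = 0; check Q = 0.06824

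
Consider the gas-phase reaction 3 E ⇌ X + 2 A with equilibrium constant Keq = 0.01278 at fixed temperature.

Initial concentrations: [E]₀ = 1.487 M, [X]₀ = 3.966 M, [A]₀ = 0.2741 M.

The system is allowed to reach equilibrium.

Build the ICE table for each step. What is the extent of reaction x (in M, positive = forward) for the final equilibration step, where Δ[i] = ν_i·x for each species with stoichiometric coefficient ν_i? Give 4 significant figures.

x = -0.07318 M

Q₀ = 0.09062 vs Keq = 0.01278 ⇒ Q>K, reverse
Step 1:
                  E         X         A
  I           1.487     3.966    0.2741
  C          0.2195  -0.07318   -0.1464
  E           1.707     3.893    0.1277
  solve Keq expr → x = -0.07318; check Q = 0.01278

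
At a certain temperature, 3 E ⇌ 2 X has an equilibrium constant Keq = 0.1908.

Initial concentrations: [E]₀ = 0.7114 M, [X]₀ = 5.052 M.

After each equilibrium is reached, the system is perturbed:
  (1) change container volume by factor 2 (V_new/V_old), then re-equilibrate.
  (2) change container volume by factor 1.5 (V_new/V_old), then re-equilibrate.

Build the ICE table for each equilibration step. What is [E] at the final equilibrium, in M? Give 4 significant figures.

[E]_eq = 1.527 M

Q₀ = 70.89 vs Keq = 0.1908 ⇒ Q>K, reverse
Step 1:
                    E           X
  Initial      0.7114       5.052
  Change        2.963      -1.975
  Equil         3.674       3.077
  solve Keq expr → x = -0.9877; check Q = 0.1908
Then change container volume by factor 2 (V_new/V_old).
Step 2:
                    E           X
  Initial       1.837       1.538
  Change       0.2837     -0.1891
  Equil         2.121       1.349
  solve Keq expr → x = -0.09456; check Q = 0.1908
Then change container volume by factor 1.5 (V_new/V_old).
Step 3:
                    E           X
  Initial       1.414      0.8995
  Change        0.113    -0.07531
  Equil         1.527      0.8242
  solve Keq expr → x = -0.03765; check Q = 0.1908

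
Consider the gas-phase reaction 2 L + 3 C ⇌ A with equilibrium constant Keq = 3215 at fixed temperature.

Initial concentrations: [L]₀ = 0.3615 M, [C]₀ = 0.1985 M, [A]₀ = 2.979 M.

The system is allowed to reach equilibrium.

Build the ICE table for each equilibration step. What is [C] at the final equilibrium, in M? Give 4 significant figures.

[C]_eq = 0.1934 M

Q₀ = 2915 vs Keq = 3215 ⇒ Q<K, forward
Step 1:
                    L           C           A
  I            0.3615      0.1985       2.979
  C         -0.003419   -0.005129     0.00171
  E            0.3581      0.1934       2.981
  solve Keq expr → x = 0.00171; check Q = 3215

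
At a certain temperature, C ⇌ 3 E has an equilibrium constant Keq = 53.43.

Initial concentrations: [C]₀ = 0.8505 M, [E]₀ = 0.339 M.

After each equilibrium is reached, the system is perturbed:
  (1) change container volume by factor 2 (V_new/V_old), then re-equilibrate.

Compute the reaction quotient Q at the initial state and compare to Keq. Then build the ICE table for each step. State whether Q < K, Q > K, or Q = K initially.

Q₀ = 0.04581 vs Keq = 53.43 ⇒ Q<K, forward
Step 1:
                  C         E
  init       0.8505     0.339
  Δ         -0.6372     1.912
  eq         0.2133     2.251
  solve Keq expr → x = 0.6372; check Q = 53.43
Then change container volume by factor 2 (V_new/V_old).
Step 2:
                  C         E
  init       0.1067     1.125
  Δ        -0.06391    0.1917
  eq        0.04275     1.317
  solve Keq expr → x = 0.06391; check Q = 53.43

Q₀ = 0.04581; Q < K (proceeds forward)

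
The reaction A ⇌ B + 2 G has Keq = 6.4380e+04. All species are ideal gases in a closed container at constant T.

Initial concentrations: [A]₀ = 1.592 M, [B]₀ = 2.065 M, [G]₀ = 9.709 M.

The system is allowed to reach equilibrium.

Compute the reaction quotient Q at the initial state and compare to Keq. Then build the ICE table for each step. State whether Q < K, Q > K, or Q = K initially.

Q₀ = 122.3; Q < K (proceeds forward)

Q₀ = 122.3 vs Keq = 6.4380e+04 ⇒ Q<K, forward
Step 1:
                  A         B         G
  init        1.592     2.065     9.709
  Δ          -1.583     1.583     3.165
  eq       0.009391     3.648     12.87
  solve Keq expr → x = 1.583; check Q = 6.4380e+04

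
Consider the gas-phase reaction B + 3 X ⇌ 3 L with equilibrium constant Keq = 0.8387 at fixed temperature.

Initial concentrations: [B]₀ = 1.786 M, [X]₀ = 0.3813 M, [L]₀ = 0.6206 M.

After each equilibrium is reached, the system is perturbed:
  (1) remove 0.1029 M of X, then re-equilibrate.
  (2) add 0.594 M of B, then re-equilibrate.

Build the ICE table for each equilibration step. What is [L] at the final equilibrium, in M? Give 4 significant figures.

Q₀ = 2.414 vs Keq = 0.8387 ⇒ Q>K, reverse
Step 1:
                  B         X         L
  I           1.786    0.3813    0.6206
  C         0.02822   0.08466  -0.08466
  E           1.814     0.466    0.5359
  solve Keq expr → x = -0.02822; check Q = 0.8387
Then remove 0.1029 M of X.
Step 2:
                  B         X         L
  I           1.814    0.3631    0.5359
  C          0.0181    0.0543   -0.0543
  E           1.832    0.4174    0.4816
  solve Keq expr → x = -0.0181; check Q = 0.8387
Then add 0.594 M of B.
Step 3:
                  B         X         L
  I           2.426    0.4174    0.4816
  C       -0.006878  -0.02063   0.02063
  E           2.419    0.3967    0.5023
  solve Keq expr → x = 0.006878; check Q = 0.8387

[L]_eq = 0.5023 M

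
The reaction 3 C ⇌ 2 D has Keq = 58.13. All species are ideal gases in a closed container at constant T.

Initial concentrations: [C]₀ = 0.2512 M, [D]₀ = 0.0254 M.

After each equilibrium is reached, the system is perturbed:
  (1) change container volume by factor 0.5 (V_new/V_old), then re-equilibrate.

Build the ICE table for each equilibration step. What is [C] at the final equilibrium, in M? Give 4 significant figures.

Q₀ = 0.0407 vs Keq = 58.13 ⇒ Q<K, forward
Step 1:
                  C         D
  Initial    0.2512    0.0254
  Change    -0.1799    0.1199
  Equil     0.07135    0.1453
  solve Keq expr → x = 0.05995; check Q = 58.13
Then change container volume by factor 0.5 (V_new/V_old).
Step 2:
                  C         D
  Initial    0.1427    0.2906
  Change   -0.02513   0.01675
  Equil      0.1176    0.3074
  solve Keq expr → x = 0.008375; check Q = 58.13

[C]_eq = 0.1176 M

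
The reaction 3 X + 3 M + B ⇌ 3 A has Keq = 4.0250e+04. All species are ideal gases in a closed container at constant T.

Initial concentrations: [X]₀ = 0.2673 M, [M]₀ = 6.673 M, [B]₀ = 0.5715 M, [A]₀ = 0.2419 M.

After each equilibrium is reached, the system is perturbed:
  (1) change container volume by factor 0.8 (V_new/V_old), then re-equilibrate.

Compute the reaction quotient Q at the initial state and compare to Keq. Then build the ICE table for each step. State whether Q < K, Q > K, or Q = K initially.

Q₀ = 0.004364 vs Keq = 4.0250e+04 ⇒ Q<K, forward
Step 1:
                  X         M         B         A
  init       0.2673     6.673    0.5715    0.2419
  Δ         -0.2644   -0.2644  -0.08812    0.2644
  eq       0.002937     6.409    0.4834    0.5063
  solve Keq expr → x = 0.08812; check Q = 4.0250e+04
Then change container volume by factor 0.8 (V_new/V_old).
Step 2:
                  X         M         B         A
  init     0.003671     8.011    0.6042    0.6328
  Δ       -9.3999e-04 -9.3999e-04 -3.1333e-04 9.3999e-04
  eq       0.002731      8.01    0.6039    0.6338
  solve Keq expr → x = 3.1333e-04; check Q = 4.0250e+04

Q₀ = 0.004364; Q < K (proceeds forward)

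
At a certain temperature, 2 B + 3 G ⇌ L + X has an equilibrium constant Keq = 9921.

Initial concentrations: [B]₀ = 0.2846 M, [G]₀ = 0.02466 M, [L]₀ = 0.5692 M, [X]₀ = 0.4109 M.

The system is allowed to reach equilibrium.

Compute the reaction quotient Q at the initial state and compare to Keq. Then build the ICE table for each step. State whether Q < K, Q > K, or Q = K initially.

Q₀ = 1.9255e+05; Q > K (proceeds reverse)

Q₀ = 1.9255e+05 vs Keq = 9921 ⇒ Q>K, reverse
Step 1:
                    B           G           L           X
  Initial      0.2846     0.02466      0.5692      0.4109
  Change      0.02464     0.03696    -0.01232    -0.01232
  Equil        0.3092     0.06162      0.5569      0.3986
  solve Keq expr → x = -0.01232; check Q = 9921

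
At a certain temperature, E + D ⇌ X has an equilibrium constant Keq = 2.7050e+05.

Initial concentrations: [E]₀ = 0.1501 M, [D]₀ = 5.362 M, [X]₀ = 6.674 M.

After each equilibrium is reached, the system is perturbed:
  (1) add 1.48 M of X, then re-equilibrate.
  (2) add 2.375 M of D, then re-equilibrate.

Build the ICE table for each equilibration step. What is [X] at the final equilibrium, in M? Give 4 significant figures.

Q₀ = 8.292 vs Keq = 2.7050e+05 ⇒ Q<K, forward
Step 1:
                   E          D          X
  Initial     0.1501      5.362      6.674
  Change     -0.1501    -0.1501     0.1501
  Equil   4.8404e-06      5.212      6.824
  solve Keq expr → x = 0.1501; check Q = 2.7050e+05
Then add 1.48 M of X.
Step 2:
                   E          D          X
  Initial 4.8404e-06      5.212      8.304
  Change  1.0498e-06 1.0498e-06 -1.0498e-06
  Equil   5.8902e-06      5.212      8.304
  solve Keq expr → x = -1.0498e-06; check Q = 2.7050e+05
Then add 2.375 M of D.
Step 3:
                   E          D          X
  Initial 5.8902e-06      7.587      8.304
  Change  -1.8439e-06 -1.8439e-06 1.8439e-06
  Equil   4.0463e-06      7.587      8.304
  solve Keq expr → x = 1.8439e-06; check Q = 2.7050e+05

[X]_eq = 8.304 M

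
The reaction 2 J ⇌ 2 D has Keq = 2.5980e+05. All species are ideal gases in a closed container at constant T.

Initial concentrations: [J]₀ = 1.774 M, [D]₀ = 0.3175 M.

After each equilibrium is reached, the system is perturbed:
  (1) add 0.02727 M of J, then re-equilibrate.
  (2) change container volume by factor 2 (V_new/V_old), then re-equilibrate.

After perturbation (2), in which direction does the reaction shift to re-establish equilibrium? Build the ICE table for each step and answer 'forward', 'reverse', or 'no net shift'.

Direction: no net shift

Q₀ = 0.03203 vs Keq = 2.5980e+05 ⇒ Q<K, forward
Step 1:
                   J          D
  Initial      1.774     0.3175
  Change       -1.77       1.77
  Equil     0.004095      2.087
  solve Keq expr → x = 0.885; check Q = 2.5980e+05
Then add 0.02727 M of J.
Step 2:
                   J          D
  Initial    0.03137      2.087
  Change    -0.02722    0.02722
  Equil     0.004149      2.115
  solve Keq expr → x = 0.01361; check Q = 2.5980e+05
Then change container volume by factor 2 (V_new/V_old).
Step 3:
                   J          D
  Initial   0.002074      1.057
  Change           0          0
  Equil     0.002074      1.057
  solve Keq expr → x = 0; check Q = 2.5980e+05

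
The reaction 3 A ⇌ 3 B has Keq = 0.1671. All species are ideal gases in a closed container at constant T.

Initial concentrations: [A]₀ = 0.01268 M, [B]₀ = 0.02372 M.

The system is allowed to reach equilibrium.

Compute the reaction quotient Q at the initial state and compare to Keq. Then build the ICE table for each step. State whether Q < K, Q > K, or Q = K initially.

Q₀ = 6.546 vs Keq = 0.1671 ⇒ Q>K, reverse
Step 1:
                   A          B
  Initial    0.01268    0.02372
  Change     0.01079   -0.01079
  Equil      0.02347    0.01293
  solve Keq expr → x = -0.003597; check Q = 0.1671

Q₀ = 6.546; Q > K (proceeds reverse)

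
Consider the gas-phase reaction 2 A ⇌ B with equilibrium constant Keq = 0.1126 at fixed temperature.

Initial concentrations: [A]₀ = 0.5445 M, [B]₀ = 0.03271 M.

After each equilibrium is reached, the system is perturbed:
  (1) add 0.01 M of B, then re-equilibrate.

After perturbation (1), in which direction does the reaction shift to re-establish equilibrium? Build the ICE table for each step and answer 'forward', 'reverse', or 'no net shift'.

Direction: reverse

Q₀ = 0.1103 vs Keq = 0.1126 ⇒ Q<K, forward
Step 1:
                    A           B
  Initial      0.5445     0.03271
  Change    -0.001082  5.4111e-04
  Equil        0.5434     0.03325
  solve Keq expr → x = 5.4111e-04; check Q = 0.1126
Then add 0.01 M of B.
Step 2:
                    A           B
  Initial      0.5434     0.04325
  Change      0.01602    -0.00801
  Equil        0.5594     0.03524
  solve Keq expr → x = -0.00801; check Q = 0.1126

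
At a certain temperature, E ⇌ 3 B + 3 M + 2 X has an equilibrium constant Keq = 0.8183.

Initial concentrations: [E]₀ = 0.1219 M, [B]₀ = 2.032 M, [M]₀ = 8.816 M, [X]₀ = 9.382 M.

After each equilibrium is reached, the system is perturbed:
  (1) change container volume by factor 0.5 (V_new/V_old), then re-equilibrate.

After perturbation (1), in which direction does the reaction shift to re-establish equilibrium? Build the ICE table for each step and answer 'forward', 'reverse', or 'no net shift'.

Direction: reverse

Q₀ = 4.1512e+06 vs Keq = 0.8183 ⇒ Q>K, reverse
Step 1:
                   E          B          M          X
  Initial     0.1219      2.032      8.816      9.382
  Change      0.6668         -2         -2     -1.334
  Equil       0.7887    0.03157      6.816      8.048
  solve Keq expr → x = -0.6668; check Q = 0.8183
Then change container volume by factor 0.5 (V_new/V_old).
Step 2:
                   E          B          M          X
  Initial      1.577    0.06314      13.63       16.1
  Change     0.01684   -0.05051   -0.05051   -0.03367
  Equil        1.594    0.01264      13.58      16.06
  solve Keq expr → x = -0.01684; check Q = 0.8183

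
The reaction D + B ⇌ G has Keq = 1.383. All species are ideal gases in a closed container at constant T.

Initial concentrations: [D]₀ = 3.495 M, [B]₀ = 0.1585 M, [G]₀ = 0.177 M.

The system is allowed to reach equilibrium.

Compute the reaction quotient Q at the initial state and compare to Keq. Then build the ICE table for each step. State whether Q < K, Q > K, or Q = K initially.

Q₀ = 0.3195 vs Keq = 1.383 ⇒ Q<K, forward
Step 1:
                  D         B         G
  I           3.495    0.1585     0.177
  C         -0.0996   -0.0996    0.0996
  E           3.395    0.0589    0.2766
  solve Keq expr → x = 0.0996; check Q = 1.383

Q₀ = 0.3195; Q < K (proceeds forward)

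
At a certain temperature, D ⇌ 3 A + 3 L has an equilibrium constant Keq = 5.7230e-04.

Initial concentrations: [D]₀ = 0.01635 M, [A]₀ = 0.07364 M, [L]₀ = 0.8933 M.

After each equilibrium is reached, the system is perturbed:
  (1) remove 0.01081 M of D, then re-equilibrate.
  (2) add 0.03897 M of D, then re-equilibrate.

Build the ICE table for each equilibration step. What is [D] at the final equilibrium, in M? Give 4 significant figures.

[D]_eq = 0.05665 M

Q₀ = 0.01741 vs Keq = 5.7230e-04 ⇒ Q>K, reverse
Step 1:
                    D           A           L
  I           0.01635     0.07364      0.8933
  C           0.01435    -0.04306    -0.04306
  E            0.0307     0.03058      0.8502
  solve Keq expr → x = -0.01435; check Q = 5.7230e-04
Then remove 0.01081 M of D.
Step 2:
                    D           A           L
  I           0.01989     0.03058      0.8502
  C          0.001166   -0.003499   -0.003499
  E           0.02106     0.02708      0.8467
  solve Keq expr → x = -0.001166; check Q = 5.7230e-04
Then add 0.03897 M of D.
Step 3:
                    D           A           L
  I           0.06003     0.02708      0.8467
  C         -0.003378     0.01014     0.01014
  E           0.05665     0.03721      0.8569
  solve Keq expr → x = 0.003378; check Q = 5.7230e-04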